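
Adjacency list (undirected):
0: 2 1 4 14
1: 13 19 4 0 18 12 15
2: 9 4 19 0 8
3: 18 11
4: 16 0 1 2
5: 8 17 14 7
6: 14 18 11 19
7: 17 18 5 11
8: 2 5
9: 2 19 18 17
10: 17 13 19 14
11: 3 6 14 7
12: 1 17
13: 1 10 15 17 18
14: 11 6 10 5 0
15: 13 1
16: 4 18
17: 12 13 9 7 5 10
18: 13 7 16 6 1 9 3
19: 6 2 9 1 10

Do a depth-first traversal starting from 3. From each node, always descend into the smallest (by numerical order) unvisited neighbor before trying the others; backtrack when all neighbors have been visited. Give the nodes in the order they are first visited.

3, 11, 6, 14, 0, 1, 4, 2, 8, 5, 7, 17, 9, 18, 13, 10, 19, 15, 16, 12

Visit 3
3 → 11
11 → 6
6 → 14
14 → 0
0 → 1
1 → 4
4 → 2
2 → 8
8 → 5
5 → 7
7 → 17
17 → 9
9 → 18
18 → 13
13 → 10
10 → 19
13 → 15
18 → 16
17 → 12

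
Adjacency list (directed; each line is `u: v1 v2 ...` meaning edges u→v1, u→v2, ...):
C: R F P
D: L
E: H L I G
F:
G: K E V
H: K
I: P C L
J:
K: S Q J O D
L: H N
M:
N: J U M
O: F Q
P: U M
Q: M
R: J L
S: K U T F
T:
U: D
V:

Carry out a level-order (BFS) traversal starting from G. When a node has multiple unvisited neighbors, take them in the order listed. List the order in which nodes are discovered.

Visit G; enqueue K, E, V → queue [K, E, V]
Visit K; enqueue S, Q, J, O, D → queue [E, V, S, Q, J, O, D]
Visit E; enqueue H, L, I → queue [V, S, Q, J, O, D, H, L, I]
Visit V → queue [S, Q, J, O, D, H, L, I]
Visit S; enqueue U, T, F → queue [Q, J, O, D, H, L, I, U, T, F]
Visit Q; enqueue M → queue [J, O, D, H, L, I, U, T, F, M]
Visit J → queue [O, D, H, L, I, U, T, F, M]
Visit O → queue [D, H, L, I, U, T, F, M]
Visit D → queue [H, L, I, U, T, F, M]
Visit H → queue [L, I, U, T, F, M]
Visit L; enqueue N → queue [I, U, T, F, M, N]
Visit I; enqueue P, C → queue [U, T, F, M, N, P, C]
Visit U → queue [T, F, M, N, P, C]
Visit T → queue [F, M, N, P, C]
Visit F → queue [M, N, P, C]
Visit M → queue [N, P, C]
Visit N → queue [P, C]
Visit P → queue [C]
Visit C; enqueue R → queue [R]
Visit R → queue []

G -> K -> E -> V -> S -> Q -> J -> O -> D -> H -> L -> I -> U -> T -> F -> M -> N -> P -> C -> R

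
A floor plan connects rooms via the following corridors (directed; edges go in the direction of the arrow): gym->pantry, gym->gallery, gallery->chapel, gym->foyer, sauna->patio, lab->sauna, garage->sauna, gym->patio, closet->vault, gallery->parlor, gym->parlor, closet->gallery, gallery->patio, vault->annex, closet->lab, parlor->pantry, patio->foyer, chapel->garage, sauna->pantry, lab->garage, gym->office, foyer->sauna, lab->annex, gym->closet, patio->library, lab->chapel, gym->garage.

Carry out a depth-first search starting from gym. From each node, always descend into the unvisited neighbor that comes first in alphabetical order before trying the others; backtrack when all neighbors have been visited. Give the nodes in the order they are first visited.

Visit gym
gym → closet
closet → gallery
gallery → chapel
chapel → garage
garage → sauna
sauna → pantry
sauna → patio
patio → foyer
patio → library
gallery → parlor
closet → lab
lab → annex
closet → vault
gym → office

gym closet gallery chapel garage sauna pantry patio foyer library parlor lab annex vault office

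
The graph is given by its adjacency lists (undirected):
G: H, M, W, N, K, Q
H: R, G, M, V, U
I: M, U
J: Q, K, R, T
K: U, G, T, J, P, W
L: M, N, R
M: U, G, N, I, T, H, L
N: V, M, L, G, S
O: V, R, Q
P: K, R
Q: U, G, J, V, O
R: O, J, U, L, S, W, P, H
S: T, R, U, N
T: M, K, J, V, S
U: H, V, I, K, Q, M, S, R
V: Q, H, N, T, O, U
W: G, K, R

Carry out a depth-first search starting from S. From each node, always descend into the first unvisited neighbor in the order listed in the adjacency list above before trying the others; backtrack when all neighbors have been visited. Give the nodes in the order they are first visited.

S -> T -> M -> U -> H -> R -> O -> V -> Q -> G -> W -> K -> J -> P -> N -> L -> I

Visit S
S → T
T → M
M → U
U → H
H → R
R → O
O → V
V → Q
Q → G
G → W
W → K
K → J
K → P
G → N
N → L
U → I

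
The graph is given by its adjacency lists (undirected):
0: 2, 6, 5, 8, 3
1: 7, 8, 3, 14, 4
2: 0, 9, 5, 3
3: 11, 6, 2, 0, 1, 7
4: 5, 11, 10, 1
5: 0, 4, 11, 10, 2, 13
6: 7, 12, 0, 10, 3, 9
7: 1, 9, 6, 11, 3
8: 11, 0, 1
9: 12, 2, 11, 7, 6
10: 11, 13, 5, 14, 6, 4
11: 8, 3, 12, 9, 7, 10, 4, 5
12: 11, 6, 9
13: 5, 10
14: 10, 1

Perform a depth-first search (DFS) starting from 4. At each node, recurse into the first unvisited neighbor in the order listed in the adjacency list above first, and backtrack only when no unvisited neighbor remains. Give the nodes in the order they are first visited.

4 → 5 → 0 → 2 → 9 → 12 → 11 → 8 → 1 → 7 → 6 → 10 → 13 → 14 → 3

Visit 4
4 → 5
5 → 0
0 → 2
2 → 9
9 → 12
12 → 11
11 → 8
8 → 1
1 → 7
7 → 6
6 → 10
10 → 13
10 → 14
6 → 3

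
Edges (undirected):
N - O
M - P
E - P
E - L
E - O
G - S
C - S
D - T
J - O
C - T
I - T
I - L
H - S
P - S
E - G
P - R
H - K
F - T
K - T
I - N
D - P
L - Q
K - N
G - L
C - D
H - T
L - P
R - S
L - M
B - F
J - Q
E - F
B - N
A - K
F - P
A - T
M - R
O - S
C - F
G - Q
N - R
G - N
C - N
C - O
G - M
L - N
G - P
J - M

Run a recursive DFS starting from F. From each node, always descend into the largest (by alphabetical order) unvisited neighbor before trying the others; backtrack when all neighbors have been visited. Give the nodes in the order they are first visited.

Visit F
F → T
T → K
K → N
N → R
R → S
S → P
P → M
M → L
L → Q
Q → J
J → O
O → E
E → G
O → C
C → D
L → I
S → H
N → B
K → A

F, T, K, N, R, S, P, M, L, Q, J, O, E, G, C, D, I, H, B, A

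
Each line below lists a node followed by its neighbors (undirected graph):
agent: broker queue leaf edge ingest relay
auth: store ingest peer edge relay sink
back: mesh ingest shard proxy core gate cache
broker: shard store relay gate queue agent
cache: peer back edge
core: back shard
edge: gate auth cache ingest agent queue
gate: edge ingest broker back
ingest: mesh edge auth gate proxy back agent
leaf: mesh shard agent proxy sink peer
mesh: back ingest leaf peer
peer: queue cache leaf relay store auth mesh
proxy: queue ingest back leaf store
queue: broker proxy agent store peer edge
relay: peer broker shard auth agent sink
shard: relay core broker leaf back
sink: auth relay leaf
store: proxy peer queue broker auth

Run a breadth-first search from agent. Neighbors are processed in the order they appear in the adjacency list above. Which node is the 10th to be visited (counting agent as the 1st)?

gate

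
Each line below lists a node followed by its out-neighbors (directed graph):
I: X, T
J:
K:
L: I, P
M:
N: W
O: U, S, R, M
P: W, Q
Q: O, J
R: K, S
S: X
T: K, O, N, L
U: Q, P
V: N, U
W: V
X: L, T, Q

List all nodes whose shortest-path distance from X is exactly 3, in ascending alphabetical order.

M, R, S, U, W

Level 0: X
Level 1: L, Q, T
Level 2: I, J, K, N, O, P
Level 3: M, R, S, U, W
Level 4: V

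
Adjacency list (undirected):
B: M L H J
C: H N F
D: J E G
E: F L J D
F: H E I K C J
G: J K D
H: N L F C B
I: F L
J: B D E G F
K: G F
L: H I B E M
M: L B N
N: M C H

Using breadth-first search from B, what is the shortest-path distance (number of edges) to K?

Level 0: B
Level 1: H, J, L, M
Level 2: C, D, E, F, G, I, N
Level 3: K
K first appears at level 3.

3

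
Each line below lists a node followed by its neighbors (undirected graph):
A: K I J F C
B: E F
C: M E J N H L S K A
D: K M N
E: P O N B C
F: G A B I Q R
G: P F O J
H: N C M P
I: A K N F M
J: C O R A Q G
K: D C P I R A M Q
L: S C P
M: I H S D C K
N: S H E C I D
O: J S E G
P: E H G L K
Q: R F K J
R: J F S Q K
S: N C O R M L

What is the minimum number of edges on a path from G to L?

Level 0: G
Level 1: F, J, O, P
Level 2: A, B, C, E, H, I, K, L, Q, R, S
Level 3: D, M, N
L first appears at level 2.

2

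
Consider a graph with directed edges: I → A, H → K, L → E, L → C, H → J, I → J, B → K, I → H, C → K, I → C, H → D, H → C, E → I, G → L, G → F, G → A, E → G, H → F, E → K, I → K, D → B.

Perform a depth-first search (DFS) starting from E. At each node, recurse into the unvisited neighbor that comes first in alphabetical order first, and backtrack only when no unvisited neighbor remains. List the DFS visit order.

E, G, A, F, L, C, K, I, H, D, B, J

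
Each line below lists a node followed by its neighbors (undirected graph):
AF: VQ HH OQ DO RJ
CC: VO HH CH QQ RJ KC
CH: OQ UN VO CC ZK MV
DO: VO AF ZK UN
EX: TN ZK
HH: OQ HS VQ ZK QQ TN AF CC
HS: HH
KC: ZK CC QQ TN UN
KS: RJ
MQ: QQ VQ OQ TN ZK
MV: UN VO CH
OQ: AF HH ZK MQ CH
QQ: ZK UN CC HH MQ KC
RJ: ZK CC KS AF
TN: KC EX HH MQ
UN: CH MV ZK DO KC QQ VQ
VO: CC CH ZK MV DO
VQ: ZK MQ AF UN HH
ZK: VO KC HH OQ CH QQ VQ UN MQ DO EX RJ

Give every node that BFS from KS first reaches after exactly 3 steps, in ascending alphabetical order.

CH, DO, EX, HH, KC, MQ, OQ, QQ, UN, VO, VQ

Level 0: KS
Level 1: RJ
Level 2: AF, CC, ZK
Level 3: CH, DO, EX, HH, KC, MQ, OQ, QQ, UN, VO, VQ
Level 4: HS, MV, TN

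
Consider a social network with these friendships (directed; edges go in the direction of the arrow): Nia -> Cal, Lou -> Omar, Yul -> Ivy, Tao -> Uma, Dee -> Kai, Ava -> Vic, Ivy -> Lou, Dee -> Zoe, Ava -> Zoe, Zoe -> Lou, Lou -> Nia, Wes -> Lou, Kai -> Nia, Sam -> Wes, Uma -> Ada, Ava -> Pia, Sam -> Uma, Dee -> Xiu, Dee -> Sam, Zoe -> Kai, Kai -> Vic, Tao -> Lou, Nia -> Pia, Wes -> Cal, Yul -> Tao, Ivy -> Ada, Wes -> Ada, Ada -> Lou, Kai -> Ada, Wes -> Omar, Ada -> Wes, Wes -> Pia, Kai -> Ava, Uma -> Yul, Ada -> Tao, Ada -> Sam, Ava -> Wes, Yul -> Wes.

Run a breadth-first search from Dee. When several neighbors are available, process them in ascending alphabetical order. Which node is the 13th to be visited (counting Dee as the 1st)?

Tao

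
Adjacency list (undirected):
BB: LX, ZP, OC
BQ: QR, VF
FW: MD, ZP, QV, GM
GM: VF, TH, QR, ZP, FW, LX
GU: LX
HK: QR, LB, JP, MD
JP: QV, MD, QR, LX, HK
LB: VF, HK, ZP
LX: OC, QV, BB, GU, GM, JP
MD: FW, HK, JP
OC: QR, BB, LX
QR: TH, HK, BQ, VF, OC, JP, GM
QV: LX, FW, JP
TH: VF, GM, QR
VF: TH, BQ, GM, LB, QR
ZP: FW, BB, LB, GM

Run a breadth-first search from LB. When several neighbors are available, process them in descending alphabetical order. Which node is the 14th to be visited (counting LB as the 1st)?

Visit LB; enqueue ZP, VF, HK → queue [ZP, VF, HK]
Visit ZP; enqueue GM, FW, BB → queue [VF, HK, GM, FW, BB]
Visit VF; enqueue TH, QR, BQ → queue [HK, GM, FW, BB, TH, QR, BQ]
Visit HK; enqueue MD, JP → queue [GM, FW, BB, TH, QR, BQ, MD, JP]
Visit GM; enqueue LX → queue [FW, BB, TH, QR, BQ, MD, JP, LX]
Visit FW; enqueue QV → queue [BB, TH, QR, BQ, MD, JP, LX, QV]
Visit BB; enqueue OC → queue [TH, QR, BQ, MD, JP, LX, QV, OC]
Visit TH → queue [QR, BQ, MD, JP, LX, QV, OC]
Visit QR → queue [BQ, MD, JP, LX, QV, OC]
Visit BQ → queue [MD, JP, LX, QV, OC]
Visit MD → queue [JP, LX, QV, OC]
Visit JP → queue [LX, QV, OC]
Visit LX; enqueue GU → queue [QV, OC, GU]
Visit QV → queue [OC, GU]
Visit OC → queue [GU]
Visit GU → queue []

Visit order: LB, ZP, VF, HK, GM, FW, BB, TH, QR, BQ, MD, JP, LX, QV, OC, GU

QV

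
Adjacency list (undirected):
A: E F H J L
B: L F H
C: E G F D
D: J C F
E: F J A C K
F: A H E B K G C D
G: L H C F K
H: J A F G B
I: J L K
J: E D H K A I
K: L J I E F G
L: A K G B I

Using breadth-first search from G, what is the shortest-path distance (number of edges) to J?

2

Level 0: G
Level 1: C, F, H, K, L
Level 2: A, B, D, E, I, J
J first appears at level 2.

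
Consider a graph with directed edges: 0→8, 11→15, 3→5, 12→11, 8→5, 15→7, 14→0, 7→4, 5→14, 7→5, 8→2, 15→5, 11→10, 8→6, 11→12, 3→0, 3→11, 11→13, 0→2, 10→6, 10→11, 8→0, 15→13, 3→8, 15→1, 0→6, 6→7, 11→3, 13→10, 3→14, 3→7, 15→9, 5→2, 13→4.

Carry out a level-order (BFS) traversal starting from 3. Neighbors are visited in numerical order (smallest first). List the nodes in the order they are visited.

3, 0, 5, 7, 8, 11, 14, 2, 6, 4, 10, 12, 13, 15, 1, 9

Visit 3; enqueue 0, 5, 7, 8, 11, 14 → queue [0, 5, 7, 8, 11, 14]
Visit 0; enqueue 2, 6 → queue [5, 7, 8, 11, 14, 2, 6]
Visit 5 → queue [7, 8, 11, 14, 2, 6]
Visit 7; enqueue 4 → queue [8, 11, 14, 2, 6, 4]
Visit 8 → queue [11, 14, 2, 6, 4]
Visit 11; enqueue 10, 12, 13, 15 → queue [14, 2, 6, 4, 10, 12, 13, 15]
Visit 14 → queue [2, 6, 4, 10, 12, 13, 15]
Visit 2 → queue [6, 4, 10, 12, 13, 15]
Visit 6 → queue [4, 10, 12, 13, 15]
Visit 4 → queue [10, 12, 13, 15]
Visit 10 → queue [12, 13, 15]
Visit 12 → queue [13, 15]
Visit 13 → queue [15]
Visit 15; enqueue 1, 9 → queue [1, 9]
Visit 1 → queue [9]
Visit 9 → queue []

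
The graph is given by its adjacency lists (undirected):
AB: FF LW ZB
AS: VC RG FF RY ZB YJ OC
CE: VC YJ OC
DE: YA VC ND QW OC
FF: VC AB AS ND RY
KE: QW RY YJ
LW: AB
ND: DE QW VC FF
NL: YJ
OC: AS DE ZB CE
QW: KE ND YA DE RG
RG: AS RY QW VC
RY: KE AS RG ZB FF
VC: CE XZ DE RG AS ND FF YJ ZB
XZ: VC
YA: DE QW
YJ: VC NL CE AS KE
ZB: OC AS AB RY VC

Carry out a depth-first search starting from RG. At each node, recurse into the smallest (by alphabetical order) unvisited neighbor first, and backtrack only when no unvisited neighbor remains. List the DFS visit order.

RG, AS, FF, AB, LW, ZB, OC, CE, VC, DE, ND, QW, KE, RY, YJ, NL, YA, XZ

Visit RG
RG → AS
AS → FF
FF → AB
AB → LW
AB → ZB
ZB → OC
OC → CE
CE → VC
VC → DE
DE → ND
ND → QW
QW → KE
KE → RY
KE → YJ
YJ → NL
QW → YA
VC → XZ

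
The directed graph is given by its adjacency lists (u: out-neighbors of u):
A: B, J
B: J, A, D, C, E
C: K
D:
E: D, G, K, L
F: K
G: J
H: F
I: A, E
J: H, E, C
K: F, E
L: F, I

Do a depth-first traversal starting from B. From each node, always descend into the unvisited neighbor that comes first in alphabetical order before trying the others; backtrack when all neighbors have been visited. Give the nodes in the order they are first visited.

Visit B
B → A
A → J
J → C
C → K
K → E
E → D
E → G
E → L
L → F
L → I
J → H

B → A → J → C → K → E → D → G → L → F → I → H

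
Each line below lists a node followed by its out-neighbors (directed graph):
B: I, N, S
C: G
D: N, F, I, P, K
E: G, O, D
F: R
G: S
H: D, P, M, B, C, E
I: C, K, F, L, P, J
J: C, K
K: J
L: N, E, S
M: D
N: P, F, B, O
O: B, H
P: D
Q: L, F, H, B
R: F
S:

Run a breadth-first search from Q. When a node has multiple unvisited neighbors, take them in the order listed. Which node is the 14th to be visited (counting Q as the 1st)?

Visit Q; enqueue L, F, H, B → queue [L, F, H, B]
Visit L; enqueue N, E, S → queue [F, H, B, N, E, S]
Visit F; enqueue R → queue [H, B, N, E, S, R]
Visit H; enqueue D, P, M, C → queue [B, N, E, S, R, D, P, M, C]
Visit B; enqueue I → queue [N, E, S, R, D, P, M, C, I]
Visit N; enqueue O → queue [E, S, R, D, P, M, C, I, O]
Visit E; enqueue G → queue [S, R, D, P, M, C, I, O, G]
Visit S → queue [R, D, P, M, C, I, O, G]
Visit R → queue [D, P, M, C, I, O, G]
Visit D; enqueue K → queue [P, M, C, I, O, G, K]
Visit P → queue [M, C, I, O, G, K]
Visit M → queue [C, I, O, G, K]
Visit C → queue [I, O, G, K]
Visit I; enqueue J → queue [O, G, K, J]
Visit O → queue [G, K, J]
Visit G → queue [K, J]
Visit K → queue [J]
Visit J → queue []

Visit order: Q, L, F, H, B, N, E, S, R, D, P, M, C, I, O, G, K, J

I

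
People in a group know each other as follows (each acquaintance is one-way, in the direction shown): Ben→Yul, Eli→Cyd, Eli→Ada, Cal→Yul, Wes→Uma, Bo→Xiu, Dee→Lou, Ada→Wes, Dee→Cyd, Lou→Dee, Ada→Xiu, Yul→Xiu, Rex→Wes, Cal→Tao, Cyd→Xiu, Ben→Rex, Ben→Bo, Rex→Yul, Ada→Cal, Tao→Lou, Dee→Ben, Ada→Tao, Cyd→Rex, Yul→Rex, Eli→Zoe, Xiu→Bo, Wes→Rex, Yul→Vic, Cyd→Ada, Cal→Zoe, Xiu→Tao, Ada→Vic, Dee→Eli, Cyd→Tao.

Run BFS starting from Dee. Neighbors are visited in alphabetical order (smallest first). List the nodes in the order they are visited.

Visit Dee; enqueue Ben, Cyd, Eli, Lou → queue [Ben, Cyd, Eli, Lou]
Visit Ben; enqueue Bo, Rex, Yul → queue [Cyd, Eli, Lou, Bo, Rex, Yul]
Visit Cyd; enqueue Ada, Tao, Xiu → queue [Eli, Lou, Bo, Rex, Yul, Ada, Tao, Xiu]
Visit Eli; enqueue Zoe → queue [Lou, Bo, Rex, Yul, Ada, Tao, Xiu, Zoe]
Visit Lou → queue [Bo, Rex, Yul, Ada, Tao, Xiu, Zoe]
Visit Bo → queue [Rex, Yul, Ada, Tao, Xiu, Zoe]
Visit Rex; enqueue Wes → queue [Yul, Ada, Tao, Xiu, Zoe, Wes]
Visit Yul; enqueue Vic → queue [Ada, Tao, Xiu, Zoe, Wes, Vic]
Visit Ada; enqueue Cal → queue [Tao, Xiu, Zoe, Wes, Vic, Cal]
Visit Tao → queue [Xiu, Zoe, Wes, Vic, Cal]
Visit Xiu → queue [Zoe, Wes, Vic, Cal]
Visit Zoe → queue [Wes, Vic, Cal]
Visit Wes; enqueue Uma → queue [Vic, Cal, Uma]
Visit Vic → queue [Cal, Uma]
Visit Cal → queue [Uma]
Visit Uma → queue []

Dee -> Ben -> Cyd -> Eli -> Lou -> Bo -> Rex -> Yul -> Ada -> Tao -> Xiu -> Zoe -> Wes -> Vic -> Cal -> Uma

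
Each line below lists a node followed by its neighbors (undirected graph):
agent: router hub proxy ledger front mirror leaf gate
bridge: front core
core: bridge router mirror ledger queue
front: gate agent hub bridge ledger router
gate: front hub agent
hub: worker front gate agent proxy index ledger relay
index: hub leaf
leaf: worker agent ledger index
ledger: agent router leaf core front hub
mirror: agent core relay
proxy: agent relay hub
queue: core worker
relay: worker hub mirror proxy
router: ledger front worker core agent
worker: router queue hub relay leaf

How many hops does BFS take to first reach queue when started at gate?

3

Level 0: gate
Level 1: agent, front, hub
Level 2: bridge, index, leaf, ledger, mirror, proxy, relay, router, worker
Level 3: core, queue
queue first appears at level 3.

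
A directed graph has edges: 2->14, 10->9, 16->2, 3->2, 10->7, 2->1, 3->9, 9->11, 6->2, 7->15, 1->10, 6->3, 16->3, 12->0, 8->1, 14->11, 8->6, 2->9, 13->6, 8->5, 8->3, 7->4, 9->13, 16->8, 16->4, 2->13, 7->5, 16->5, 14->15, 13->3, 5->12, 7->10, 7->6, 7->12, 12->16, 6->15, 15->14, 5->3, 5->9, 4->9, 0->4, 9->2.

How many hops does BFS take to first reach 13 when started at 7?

Level 0: 7
Level 1: 4, 5, 6, 10, 12, 15
Level 2: 0, 2, 3, 9, 14, 16
Level 3: 1, 8, 11, 13
13 first appears at level 3.

3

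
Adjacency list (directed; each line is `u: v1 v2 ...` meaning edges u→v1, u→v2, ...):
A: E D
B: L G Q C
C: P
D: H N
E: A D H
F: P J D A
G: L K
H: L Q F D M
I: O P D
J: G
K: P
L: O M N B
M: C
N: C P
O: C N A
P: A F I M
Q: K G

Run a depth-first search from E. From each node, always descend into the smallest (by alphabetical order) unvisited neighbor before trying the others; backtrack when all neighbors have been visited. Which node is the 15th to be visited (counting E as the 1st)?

L

Visit E
E → A
A → D
D → H
H → F
F → J
J → G
G → K
K → P
P → I
I → O
O → C
O → N
P → M
G → L
L → B
B → Q

Visit order: E, A, D, H, F, J, G, K, P, I, O, C, N, M, L, B, Q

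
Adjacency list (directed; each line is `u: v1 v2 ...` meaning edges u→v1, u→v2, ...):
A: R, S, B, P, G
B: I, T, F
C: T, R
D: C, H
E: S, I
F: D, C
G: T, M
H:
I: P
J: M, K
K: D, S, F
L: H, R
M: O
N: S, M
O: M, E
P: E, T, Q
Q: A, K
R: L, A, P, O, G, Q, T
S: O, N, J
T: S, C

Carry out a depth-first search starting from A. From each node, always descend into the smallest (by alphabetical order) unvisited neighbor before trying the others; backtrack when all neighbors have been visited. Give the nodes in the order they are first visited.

Visit A
A → B
B → F
F → C
C → R
R → G
G → M
M → O
O → E
E → I
I → P
P → Q
Q → K
K → D
D → H
K → S
S → J
S → N
P → T
R → L

A -> B -> F -> C -> R -> G -> M -> O -> E -> I -> P -> Q -> K -> D -> H -> S -> J -> N -> T -> L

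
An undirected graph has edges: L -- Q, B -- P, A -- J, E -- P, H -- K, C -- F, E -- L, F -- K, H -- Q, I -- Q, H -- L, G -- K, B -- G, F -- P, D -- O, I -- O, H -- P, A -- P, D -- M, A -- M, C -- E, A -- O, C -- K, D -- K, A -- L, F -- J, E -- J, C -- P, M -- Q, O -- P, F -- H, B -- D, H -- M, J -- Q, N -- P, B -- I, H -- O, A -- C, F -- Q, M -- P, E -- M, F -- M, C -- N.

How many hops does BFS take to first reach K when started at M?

Level 0: M
Level 1: A, D, E, F, H, P, Q
Level 2: B, C, I, J, K, L, N, O
Level 3: G
K first appears at level 2.

2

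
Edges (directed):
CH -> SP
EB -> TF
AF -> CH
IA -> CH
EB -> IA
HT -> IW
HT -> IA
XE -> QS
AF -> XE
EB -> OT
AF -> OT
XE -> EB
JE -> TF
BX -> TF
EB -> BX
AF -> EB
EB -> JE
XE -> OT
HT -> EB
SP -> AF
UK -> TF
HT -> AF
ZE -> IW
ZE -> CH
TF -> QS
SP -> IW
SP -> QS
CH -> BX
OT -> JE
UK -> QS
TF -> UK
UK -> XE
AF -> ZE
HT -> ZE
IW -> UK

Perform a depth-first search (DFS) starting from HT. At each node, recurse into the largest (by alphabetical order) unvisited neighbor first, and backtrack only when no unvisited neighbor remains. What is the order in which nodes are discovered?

HT, ZE, IW, UK, XE, QS, OT, JE, TF, EB, IA, CH, SP, AF, BX

Visit HT
HT → ZE
ZE → IW
IW → UK
UK → XE
XE → QS
XE → OT
OT → JE
JE → TF
XE → EB
EB → IA
IA → CH
CH → SP
SP → AF
CH → BX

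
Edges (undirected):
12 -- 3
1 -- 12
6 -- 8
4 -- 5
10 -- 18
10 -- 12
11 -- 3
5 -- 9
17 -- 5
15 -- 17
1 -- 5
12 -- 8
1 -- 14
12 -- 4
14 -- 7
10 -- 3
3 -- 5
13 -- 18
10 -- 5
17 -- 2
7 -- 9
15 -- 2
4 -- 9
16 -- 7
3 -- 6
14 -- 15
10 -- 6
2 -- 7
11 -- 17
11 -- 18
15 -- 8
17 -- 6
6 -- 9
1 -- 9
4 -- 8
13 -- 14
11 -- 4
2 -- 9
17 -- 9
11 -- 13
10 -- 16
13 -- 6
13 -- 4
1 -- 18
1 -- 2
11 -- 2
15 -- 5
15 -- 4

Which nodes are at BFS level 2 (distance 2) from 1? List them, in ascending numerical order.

3, 4, 6, 7, 8, 10, 11, 13, 15, 17

Level 0: 1
Level 1: 2, 5, 9, 12, 14, 18
Level 2: 3, 4, 6, 7, 8, 10, 11, 13, 15, 17
Level 3: 16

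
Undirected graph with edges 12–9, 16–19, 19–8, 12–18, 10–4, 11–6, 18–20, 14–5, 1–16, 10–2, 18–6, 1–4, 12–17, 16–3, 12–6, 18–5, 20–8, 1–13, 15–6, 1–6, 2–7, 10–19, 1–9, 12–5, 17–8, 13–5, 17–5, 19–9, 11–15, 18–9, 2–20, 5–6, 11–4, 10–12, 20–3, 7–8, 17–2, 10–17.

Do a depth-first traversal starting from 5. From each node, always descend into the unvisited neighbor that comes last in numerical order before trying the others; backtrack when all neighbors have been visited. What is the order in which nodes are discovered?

5 -> 18 -> 20 -> 8 -> 19 -> 16 -> 3 -> 1 -> 13 -> 9 -> 12 -> 17 -> 10 -> 4 -> 11 -> 15 -> 6 -> 2 -> 7 -> 14

Visit 5
5 → 18
18 → 20
20 → 8
8 → 19
19 → 16
16 → 3
16 → 1
1 → 13
1 → 9
9 → 12
12 → 17
17 → 10
10 → 4
4 → 11
11 → 15
15 → 6
10 → 2
2 → 7
5 → 14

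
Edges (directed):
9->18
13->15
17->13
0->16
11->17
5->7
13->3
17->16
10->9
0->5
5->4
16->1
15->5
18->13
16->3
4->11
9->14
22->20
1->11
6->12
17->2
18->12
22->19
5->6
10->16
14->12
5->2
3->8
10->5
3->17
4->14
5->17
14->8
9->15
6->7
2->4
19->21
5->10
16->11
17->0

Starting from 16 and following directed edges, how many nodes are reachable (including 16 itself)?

BFS from 16 visits: 16, 1, 3, 11, 8, 17, 0, 2, 13, 5, 4, 15, 6, 7, 10, 14, 12, 9, 18
Reachable nodes: 19 of 23 total.

19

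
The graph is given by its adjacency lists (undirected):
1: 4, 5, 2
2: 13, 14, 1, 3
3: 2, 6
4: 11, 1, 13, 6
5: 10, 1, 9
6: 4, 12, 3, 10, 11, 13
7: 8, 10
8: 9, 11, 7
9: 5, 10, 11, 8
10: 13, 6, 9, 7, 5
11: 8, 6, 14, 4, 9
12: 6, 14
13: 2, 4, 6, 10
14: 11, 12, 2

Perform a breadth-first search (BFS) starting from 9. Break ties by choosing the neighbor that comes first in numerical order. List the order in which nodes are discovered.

9 → 5 → 8 → 10 → 11 → 1 → 7 → 6 → 13 → 4 → 14 → 2 → 3 → 12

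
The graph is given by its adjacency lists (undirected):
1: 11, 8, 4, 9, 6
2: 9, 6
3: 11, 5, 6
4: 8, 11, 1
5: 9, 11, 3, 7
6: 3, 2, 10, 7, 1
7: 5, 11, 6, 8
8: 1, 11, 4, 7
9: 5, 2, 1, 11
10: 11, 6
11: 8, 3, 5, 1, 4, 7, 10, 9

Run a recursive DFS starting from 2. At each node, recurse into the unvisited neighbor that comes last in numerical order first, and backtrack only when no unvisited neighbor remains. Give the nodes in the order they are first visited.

Visit 2
2 → 9
9 → 11
11 → 10
10 → 6
6 → 7
7 → 8
8 → 4
4 → 1
7 → 5
5 → 3

2, 9, 11, 10, 6, 7, 8, 4, 1, 5, 3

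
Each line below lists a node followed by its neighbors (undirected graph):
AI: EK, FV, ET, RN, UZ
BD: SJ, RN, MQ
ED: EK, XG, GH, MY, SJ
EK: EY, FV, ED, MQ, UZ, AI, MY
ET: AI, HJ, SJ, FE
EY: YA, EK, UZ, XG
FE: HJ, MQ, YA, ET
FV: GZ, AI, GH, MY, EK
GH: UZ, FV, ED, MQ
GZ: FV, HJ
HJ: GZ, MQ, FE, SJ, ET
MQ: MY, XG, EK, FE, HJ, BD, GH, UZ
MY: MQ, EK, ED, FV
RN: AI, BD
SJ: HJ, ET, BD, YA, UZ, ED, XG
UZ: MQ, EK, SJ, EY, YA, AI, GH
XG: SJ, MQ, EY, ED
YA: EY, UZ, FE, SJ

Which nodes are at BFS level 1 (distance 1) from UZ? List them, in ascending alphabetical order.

AI, EK, EY, GH, MQ, SJ, YA

Level 0: UZ
Level 1: AI, EK, EY, GH, MQ, SJ, YA
Level 2: BD, ED, ET, FE, FV, HJ, MY, RN, XG
Level 3: GZ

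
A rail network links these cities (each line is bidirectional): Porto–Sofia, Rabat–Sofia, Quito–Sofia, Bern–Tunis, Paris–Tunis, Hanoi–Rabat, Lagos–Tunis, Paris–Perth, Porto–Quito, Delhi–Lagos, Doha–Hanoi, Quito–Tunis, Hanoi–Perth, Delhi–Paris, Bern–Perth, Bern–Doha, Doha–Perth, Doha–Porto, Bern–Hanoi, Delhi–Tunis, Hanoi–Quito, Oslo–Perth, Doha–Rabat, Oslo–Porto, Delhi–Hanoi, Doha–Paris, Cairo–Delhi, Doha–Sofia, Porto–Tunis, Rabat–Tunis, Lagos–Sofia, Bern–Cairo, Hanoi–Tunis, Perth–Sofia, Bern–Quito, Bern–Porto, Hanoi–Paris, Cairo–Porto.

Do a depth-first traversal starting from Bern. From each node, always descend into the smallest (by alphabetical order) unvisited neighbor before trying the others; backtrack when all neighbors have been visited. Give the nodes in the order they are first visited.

Visit Bern
Bern → Cairo
Cairo → Delhi
Delhi → Hanoi
Hanoi → Doha
Doha → Paris
Paris → Perth
Perth → Oslo
Oslo → Porto
Porto → Quito
Quito → Sofia
Sofia → Lagos
Lagos → Tunis
Tunis → Rabat

Bern, Cairo, Delhi, Hanoi, Doha, Paris, Perth, Oslo, Porto, Quito, Sofia, Lagos, Tunis, Rabat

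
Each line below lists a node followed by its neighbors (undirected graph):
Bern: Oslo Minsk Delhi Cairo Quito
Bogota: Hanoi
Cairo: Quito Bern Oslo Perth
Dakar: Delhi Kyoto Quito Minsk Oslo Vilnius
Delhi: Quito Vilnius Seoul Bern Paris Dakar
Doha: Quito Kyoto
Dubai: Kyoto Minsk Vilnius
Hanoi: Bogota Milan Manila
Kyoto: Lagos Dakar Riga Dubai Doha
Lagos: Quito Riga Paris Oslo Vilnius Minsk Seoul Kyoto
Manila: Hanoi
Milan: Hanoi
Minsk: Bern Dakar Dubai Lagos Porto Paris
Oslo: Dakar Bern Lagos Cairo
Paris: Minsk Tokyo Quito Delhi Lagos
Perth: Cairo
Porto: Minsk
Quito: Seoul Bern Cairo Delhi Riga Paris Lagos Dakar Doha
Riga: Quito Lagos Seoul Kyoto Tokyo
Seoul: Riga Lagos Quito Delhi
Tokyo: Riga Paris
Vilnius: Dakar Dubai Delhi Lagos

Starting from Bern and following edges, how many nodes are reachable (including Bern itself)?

18

BFS from Bern visits: Bern, Cairo, Delhi, Minsk, Oslo, Quito, Perth, Dakar, Paris, Seoul, Vilnius, Dubai, Lagos, Porto, Doha, Riga, Kyoto, Tokyo
Reachable nodes: 18 of 22 total.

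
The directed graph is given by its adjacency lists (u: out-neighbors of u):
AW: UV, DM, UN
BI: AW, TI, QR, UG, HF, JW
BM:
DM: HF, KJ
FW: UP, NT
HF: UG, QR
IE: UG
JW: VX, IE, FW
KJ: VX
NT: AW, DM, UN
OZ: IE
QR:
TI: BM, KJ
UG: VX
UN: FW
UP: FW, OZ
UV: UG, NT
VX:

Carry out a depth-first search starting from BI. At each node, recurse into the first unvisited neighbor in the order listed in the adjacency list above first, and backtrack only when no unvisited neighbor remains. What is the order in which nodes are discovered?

BI, AW, UV, UG, VX, NT, DM, HF, QR, KJ, UN, FW, UP, OZ, IE, TI, BM, JW

Visit BI
BI → AW
AW → UV
UV → UG
UG → VX
UV → NT
NT → DM
DM → HF
HF → QR
DM → KJ
NT → UN
UN → FW
FW → UP
UP → OZ
OZ → IE
BI → TI
TI → BM
BI → JW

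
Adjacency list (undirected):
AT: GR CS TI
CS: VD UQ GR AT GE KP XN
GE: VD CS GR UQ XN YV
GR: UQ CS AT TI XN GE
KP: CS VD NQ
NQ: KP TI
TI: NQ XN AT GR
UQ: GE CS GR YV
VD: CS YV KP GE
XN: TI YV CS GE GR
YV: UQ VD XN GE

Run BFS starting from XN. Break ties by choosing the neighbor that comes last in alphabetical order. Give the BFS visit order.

XN, YV, TI, GR, GE, CS, VD, UQ, NQ, AT, KP

Visit XN; enqueue YV, TI, GR, GE, CS → queue [YV, TI, GR, GE, CS]
Visit YV; enqueue VD, UQ → queue [TI, GR, GE, CS, VD, UQ]
Visit TI; enqueue NQ, AT → queue [GR, GE, CS, VD, UQ, NQ, AT]
Visit GR → queue [GE, CS, VD, UQ, NQ, AT]
Visit GE → queue [CS, VD, UQ, NQ, AT]
Visit CS; enqueue KP → queue [VD, UQ, NQ, AT, KP]
Visit VD → queue [UQ, NQ, AT, KP]
Visit UQ → queue [NQ, AT, KP]
Visit NQ → queue [AT, KP]
Visit AT → queue [KP]
Visit KP → queue []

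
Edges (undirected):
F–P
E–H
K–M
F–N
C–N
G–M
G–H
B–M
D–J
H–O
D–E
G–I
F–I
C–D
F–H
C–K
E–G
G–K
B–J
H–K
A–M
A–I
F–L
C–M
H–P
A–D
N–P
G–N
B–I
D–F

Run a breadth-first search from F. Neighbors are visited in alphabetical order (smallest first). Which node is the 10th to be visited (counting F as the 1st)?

E

Visit F; enqueue D, H, I, L, N, P → queue [D, H, I, L, N, P]
Visit D; enqueue A, C, E, J → queue [H, I, L, N, P, A, C, E, J]
Visit H; enqueue G, K, O → queue [I, L, N, P, A, C, E, J, G, K, O]
Visit I; enqueue B → queue [L, N, P, A, C, E, J, G, K, O, B]
Visit L → queue [N, P, A, C, E, J, G, K, O, B]
Visit N → queue [P, A, C, E, J, G, K, O, B]
Visit P → queue [A, C, E, J, G, K, O, B]
Visit A; enqueue M → queue [C, E, J, G, K, O, B, M]
Visit C → queue [E, J, G, K, O, B, M]
Visit E → queue [J, G, K, O, B, M]
Visit J → queue [G, K, O, B, M]
Visit G → queue [K, O, B, M]
Visit K → queue [O, B, M]
Visit O → queue [B, M]
Visit B → queue [M]
Visit M → queue []

Visit order: F, D, H, I, L, N, P, A, C, E, J, G, K, O, B, M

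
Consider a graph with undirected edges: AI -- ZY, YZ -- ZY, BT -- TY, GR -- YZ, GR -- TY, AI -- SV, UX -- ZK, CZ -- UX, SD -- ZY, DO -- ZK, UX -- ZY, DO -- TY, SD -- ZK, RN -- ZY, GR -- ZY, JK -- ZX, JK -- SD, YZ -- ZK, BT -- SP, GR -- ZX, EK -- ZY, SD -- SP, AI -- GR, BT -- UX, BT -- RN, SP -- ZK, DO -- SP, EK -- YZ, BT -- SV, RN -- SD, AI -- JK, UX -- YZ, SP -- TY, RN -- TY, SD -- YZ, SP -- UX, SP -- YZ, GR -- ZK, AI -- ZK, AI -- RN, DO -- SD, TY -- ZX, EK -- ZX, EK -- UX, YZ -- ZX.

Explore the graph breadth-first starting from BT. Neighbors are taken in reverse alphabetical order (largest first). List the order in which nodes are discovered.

BT, UX, TY, SV, SP, RN, ZY, ZK, YZ, EK, CZ, ZX, GR, DO, AI, SD, JK

Visit BT; enqueue UX, TY, SV, SP, RN → queue [UX, TY, SV, SP, RN]
Visit UX; enqueue ZY, ZK, YZ, EK, CZ → queue [TY, SV, SP, RN, ZY, ZK, YZ, EK, CZ]
Visit TY; enqueue ZX, GR, DO → queue [SV, SP, RN, ZY, ZK, YZ, EK, CZ, ZX, GR, DO]
Visit SV; enqueue AI → queue [SP, RN, ZY, ZK, YZ, EK, CZ, ZX, GR, DO, AI]
Visit SP; enqueue SD → queue [RN, ZY, ZK, YZ, EK, CZ, ZX, GR, DO, AI, SD]
Visit RN → queue [ZY, ZK, YZ, EK, CZ, ZX, GR, DO, AI, SD]
Visit ZY → queue [ZK, YZ, EK, CZ, ZX, GR, DO, AI, SD]
Visit ZK → queue [YZ, EK, CZ, ZX, GR, DO, AI, SD]
Visit YZ → queue [EK, CZ, ZX, GR, DO, AI, SD]
Visit EK → queue [CZ, ZX, GR, DO, AI, SD]
Visit CZ → queue [ZX, GR, DO, AI, SD]
Visit ZX; enqueue JK → queue [GR, DO, AI, SD, JK]
Visit GR → queue [DO, AI, SD, JK]
Visit DO → queue [AI, SD, JK]
Visit AI → queue [SD, JK]
Visit SD → queue [JK]
Visit JK → queue []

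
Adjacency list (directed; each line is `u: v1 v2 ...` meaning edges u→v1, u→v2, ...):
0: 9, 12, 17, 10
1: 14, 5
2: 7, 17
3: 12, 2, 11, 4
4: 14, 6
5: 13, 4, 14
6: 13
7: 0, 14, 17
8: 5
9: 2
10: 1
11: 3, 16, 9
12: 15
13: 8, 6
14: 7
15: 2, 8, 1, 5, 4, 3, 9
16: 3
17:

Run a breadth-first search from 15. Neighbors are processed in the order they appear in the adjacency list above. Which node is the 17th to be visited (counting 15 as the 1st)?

16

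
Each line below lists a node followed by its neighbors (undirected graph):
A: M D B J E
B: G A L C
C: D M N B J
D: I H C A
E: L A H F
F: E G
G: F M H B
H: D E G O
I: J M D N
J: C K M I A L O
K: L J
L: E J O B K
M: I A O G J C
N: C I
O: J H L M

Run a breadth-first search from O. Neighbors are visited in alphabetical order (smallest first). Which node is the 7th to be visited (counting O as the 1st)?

Visit O; enqueue H, J, L, M → queue [H, J, L, M]
Visit H; enqueue D, E, G → queue [J, L, M, D, E, G]
Visit J; enqueue A, C, I, K → queue [L, M, D, E, G, A, C, I, K]
Visit L; enqueue B → queue [M, D, E, G, A, C, I, K, B]
Visit M → queue [D, E, G, A, C, I, K, B]
Visit D → queue [E, G, A, C, I, K, B]
Visit E; enqueue F → queue [G, A, C, I, K, B, F]
Visit G → queue [A, C, I, K, B, F]
Visit A → queue [C, I, K, B, F]
Visit C; enqueue N → queue [I, K, B, F, N]
Visit I → queue [K, B, F, N]
Visit K → queue [B, F, N]
Visit B → queue [F, N]
Visit F → queue [N]
Visit N → queue []

Visit order: O, H, J, L, M, D, E, G, A, C, I, K, B, F, N

E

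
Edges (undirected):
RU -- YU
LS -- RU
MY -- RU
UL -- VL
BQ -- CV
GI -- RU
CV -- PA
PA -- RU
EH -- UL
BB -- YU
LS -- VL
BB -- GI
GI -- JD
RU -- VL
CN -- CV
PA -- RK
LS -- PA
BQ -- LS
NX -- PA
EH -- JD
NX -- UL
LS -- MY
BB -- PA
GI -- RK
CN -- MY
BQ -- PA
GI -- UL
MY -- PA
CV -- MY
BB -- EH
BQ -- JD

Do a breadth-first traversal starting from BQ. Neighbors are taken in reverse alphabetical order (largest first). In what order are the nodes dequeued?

Visit BQ; enqueue PA, LS, JD, CV → queue [PA, LS, JD, CV]
Visit PA; enqueue RU, RK, NX, MY, BB → queue [LS, JD, CV, RU, RK, NX, MY, BB]
Visit LS; enqueue VL → queue [JD, CV, RU, RK, NX, MY, BB, VL]
Visit JD; enqueue GI, EH → queue [CV, RU, RK, NX, MY, BB, VL, GI, EH]
Visit CV; enqueue CN → queue [RU, RK, NX, MY, BB, VL, GI, EH, CN]
Visit RU; enqueue YU → queue [RK, NX, MY, BB, VL, GI, EH, CN, YU]
Visit RK → queue [NX, MY, BB, VL, GI, EH, CN, YU]
Visit NX; enqueue UL → queue [MY, BB, VL, GI, EH, CN, YU, UL]
Visit MY → queue [BB, VL, GI, EH, CN, YU, UL]
Visit BB → queue [VL, GI, EH, CN, YU, UL]
Visit VL → queue [GI, EH, CN, YU, UL]
Visit GI → queue [EH, CN, YU, UL]
Visit EH → queue [CN, YU, UL]
Visit CN → queue [YU, UL]
Visit YU → queue [UL]
Visit UL → queue []

BQ -> PA -> LS -> JD -> CV -> RU -> RK -> NX -> MY -> BB -> VL -> GI -> EH -> CN -> YU -> UL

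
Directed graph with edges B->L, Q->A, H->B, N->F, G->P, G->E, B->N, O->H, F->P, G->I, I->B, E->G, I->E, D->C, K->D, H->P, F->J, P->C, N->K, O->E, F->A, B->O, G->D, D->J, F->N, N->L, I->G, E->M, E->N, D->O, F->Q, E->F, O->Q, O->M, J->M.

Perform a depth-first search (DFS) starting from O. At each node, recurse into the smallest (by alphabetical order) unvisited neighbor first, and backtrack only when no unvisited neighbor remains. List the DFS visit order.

Visit O
O → E
E → F
F → A
F → J
J → M
F → N
N → K
K → D
D → C
N → L
F → P
F → Q
E → G
G → I
I → B
O → H

O -> E -> F -> A -> J -> M -> N -> K -> D -> C -> L -> P -> Q -> G -> I -> B -> H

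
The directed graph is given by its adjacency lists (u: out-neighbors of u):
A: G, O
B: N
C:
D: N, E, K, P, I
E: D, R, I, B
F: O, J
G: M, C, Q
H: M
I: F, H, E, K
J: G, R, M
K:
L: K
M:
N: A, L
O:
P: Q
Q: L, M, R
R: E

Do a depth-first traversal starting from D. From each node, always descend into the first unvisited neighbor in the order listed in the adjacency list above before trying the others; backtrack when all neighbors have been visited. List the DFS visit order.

D N A G M C Q L K R E I F O J H B P

Visit D
D → N
N → A
A → G
G → M
G → C
G → Q
Q → L
L → K
Q → R
R → E
E → I
I → F
F → O
F → J
I → H
E → B
D → P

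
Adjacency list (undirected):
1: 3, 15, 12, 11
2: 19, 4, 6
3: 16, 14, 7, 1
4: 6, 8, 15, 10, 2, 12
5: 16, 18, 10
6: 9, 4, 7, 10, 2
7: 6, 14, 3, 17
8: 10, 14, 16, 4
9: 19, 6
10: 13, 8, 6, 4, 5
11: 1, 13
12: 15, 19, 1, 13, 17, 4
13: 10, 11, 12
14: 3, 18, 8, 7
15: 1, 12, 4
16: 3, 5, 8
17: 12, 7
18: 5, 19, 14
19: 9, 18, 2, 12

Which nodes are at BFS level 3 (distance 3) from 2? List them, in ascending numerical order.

Level 0: 2
Level 1: 4, 6, 19
Level 2: 7, 8, 9, 10, 12, 15, 18
Level 3: 1, 3, 5, 13, 14, 16, 17
Level 4: 11

1, 3, 5, 13, 14, 16, 17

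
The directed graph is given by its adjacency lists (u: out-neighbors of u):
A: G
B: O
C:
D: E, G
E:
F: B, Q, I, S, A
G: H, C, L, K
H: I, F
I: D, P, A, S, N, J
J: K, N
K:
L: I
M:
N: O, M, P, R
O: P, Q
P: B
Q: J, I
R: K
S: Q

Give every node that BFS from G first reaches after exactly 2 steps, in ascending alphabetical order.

Level 0: G
Level 1: C, H, K, L
Level 2: F, I
Level 3: A, B, D, J, N, P, Q, S
Level 4: E, M, O, R

F, I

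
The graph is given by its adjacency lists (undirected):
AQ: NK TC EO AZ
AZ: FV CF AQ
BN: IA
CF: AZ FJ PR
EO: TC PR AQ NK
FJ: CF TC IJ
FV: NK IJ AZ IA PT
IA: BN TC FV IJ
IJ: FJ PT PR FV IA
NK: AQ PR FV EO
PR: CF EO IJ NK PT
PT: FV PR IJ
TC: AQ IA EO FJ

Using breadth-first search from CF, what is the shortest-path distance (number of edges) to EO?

2

Level 0: CF
Level 1: AZ, FJ, PR
Level 2: AQ, EO, FV, IJ, NK, PT, TC
Level 3: IA
Level 4: BN
EO first appears at level 2.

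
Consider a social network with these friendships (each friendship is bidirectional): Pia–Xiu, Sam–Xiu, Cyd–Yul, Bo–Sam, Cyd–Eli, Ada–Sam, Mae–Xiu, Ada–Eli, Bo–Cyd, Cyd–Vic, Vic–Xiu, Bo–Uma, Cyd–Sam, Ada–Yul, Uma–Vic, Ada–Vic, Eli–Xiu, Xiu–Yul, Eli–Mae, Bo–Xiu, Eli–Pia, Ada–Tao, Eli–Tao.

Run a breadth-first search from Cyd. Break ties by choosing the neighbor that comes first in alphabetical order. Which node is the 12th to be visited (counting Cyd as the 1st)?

Visit Cyd; enqueue Bo, Eli, Sam, Vic, Yul → queue [Bo, Eli, Sam, Vic, Yul]
Visit Bo; enqueue Uma, Xiu → queue [Eli, Sam, Vic, Yul, Uma, Xiu]
Visit Eli; enqueue Ada, Mae, Pia, Tao → queue [Sam, Vic, Yul, Uma, Xiu, Ada, Mae, Pia, Tao]
Visit Sam → queue [Vic, Yul, Uma, Xiu, Ada, Mae, Pia, Tao]
Visit Vic → queue [Yul, Uma, Xiu, Ada, Mae, Pia, Tao]
Visit Yul → queue [Uma, Xiu, Ada, Mae, Pia, Tao]
Visit Uma → queue [Xiu, Ada, Mae, Pia, Tao]
Visit Xiu → queue [Ada, Mae, Pia, Tao]
Visit Ada → queue [Mae, Pia, Tao]
Visit Mae → queue [Pia, Tao]
Visit Pia → queue [Tao]
Visit Tao → queue []

Visit order: Cyd, Bo, Eli, Sam, Vic, Yul, Uma, Xiu, Ada, Mae, Pia, Tao

Tao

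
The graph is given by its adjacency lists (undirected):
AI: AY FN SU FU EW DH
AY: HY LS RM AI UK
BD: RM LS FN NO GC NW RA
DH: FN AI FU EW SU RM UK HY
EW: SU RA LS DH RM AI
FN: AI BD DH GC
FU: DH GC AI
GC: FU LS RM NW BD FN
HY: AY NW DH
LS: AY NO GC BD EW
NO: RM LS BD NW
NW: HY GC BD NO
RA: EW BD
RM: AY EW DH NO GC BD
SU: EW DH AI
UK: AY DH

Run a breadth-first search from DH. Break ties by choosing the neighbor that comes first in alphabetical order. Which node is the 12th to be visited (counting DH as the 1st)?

Visit DH; enqueue AI, EW, FN, FU, HY, RM, SU, UK → queue [AI, EW, FN, FU, HY, RM, SU, UK]
Visit AI; enqueue AY → queue [EW, FN, FU, HY, RM, SU, UK, AY]
Visit EW; enqueue LS, RA → queue [FN, FU, HY, RM, SU, UK, AY, LS, RA]
Visit FN; enqueue BD, GC → queue [FU, HY, RM, SU, UK, AY, LS, RA, BD, GC]
Visit FU → queue [HY, RM, SU, UK, AY, LS, RA, BD, GC]
Visit HY; enqueue NW → queue [RM, SU, UK, AY, LS, RA, BD, GC, NW]
Visit RM; enqueue NO → queue [SU, UK, AY, LS, RA, BD, GC, NW, NO]
Visit SU → queue [UK, AY, LS, RA, BD, GC, NW, NO]
Visit UK → queue [AY, LS, RA, BD, GC, NW, NO]
Visit AY → queue [LS, RA, BD, GC, NW, NO]
Visit LS → queue [RA, BD, GC, NW, NO]
Visit RA → queue [BD, GC, NW, NO]
Visit BD → queue [GC, NW, NO]
Visit GC → queue [NW, NO]
Visit NW → queue [NO]
Visit NO → queue []

Visit order: DH, AI, EW, FN, FU, HY, RM, SU, UK, AY, LS, RA, BD, GC, NW, NO

RA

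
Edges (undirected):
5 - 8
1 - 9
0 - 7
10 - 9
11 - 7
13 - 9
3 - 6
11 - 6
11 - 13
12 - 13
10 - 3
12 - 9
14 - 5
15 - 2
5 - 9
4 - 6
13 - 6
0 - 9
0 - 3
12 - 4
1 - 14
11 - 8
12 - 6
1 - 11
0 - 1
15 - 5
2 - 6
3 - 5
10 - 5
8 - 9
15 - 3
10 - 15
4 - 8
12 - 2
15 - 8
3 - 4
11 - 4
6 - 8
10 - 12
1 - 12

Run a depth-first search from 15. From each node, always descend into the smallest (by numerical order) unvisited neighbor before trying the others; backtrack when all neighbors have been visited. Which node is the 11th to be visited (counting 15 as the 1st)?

11

Visit 15
15 → 2
2 → 6
6 → 3
3 → 0
0 → 1
1 → 9
9 → 5
5 → 8
8 → 4
4 → 11
11 → 7
11 → 13
13 → 12
12 → 10
5 → 14

Visit order: 15, 2, 6, 3, 0, 1, 9, 5, 8, 4, 11, 7, 13, 12, 10, 14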